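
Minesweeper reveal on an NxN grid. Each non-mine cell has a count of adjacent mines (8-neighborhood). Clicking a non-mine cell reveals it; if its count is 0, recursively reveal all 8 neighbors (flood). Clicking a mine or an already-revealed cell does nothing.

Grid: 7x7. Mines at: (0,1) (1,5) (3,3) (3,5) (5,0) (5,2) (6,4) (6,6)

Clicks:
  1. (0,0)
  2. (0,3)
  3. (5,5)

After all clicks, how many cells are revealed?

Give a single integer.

Answer: 11

Derivation:
Click 1 (0,0) count=1: revealed 1 new [(0,0)] -> total=1
Click 2 (0,3) count=0: revealed 9 new [(0,2) (0,3) (0,4) (1,2) (1,3) (1,4) (2,2) (2,3) (2,4)] -> total=10
Click 3 (5,5) count=2: revealed 1 new [(5,5)] -> total=11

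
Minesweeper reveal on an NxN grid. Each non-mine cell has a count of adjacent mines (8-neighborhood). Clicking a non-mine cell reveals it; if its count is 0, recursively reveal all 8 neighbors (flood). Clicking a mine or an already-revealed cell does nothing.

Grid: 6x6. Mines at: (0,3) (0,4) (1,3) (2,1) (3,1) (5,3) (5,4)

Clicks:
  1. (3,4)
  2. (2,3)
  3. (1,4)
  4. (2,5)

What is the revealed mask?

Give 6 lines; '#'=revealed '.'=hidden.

Click 1 (3,4) count=0: revealed 14 new [(1,4) (1,5) (2,2) (2,3) (2,4) (2,5) (3,2) (3,3) (3,4) (3,5) (4,2) (4,3) (4,4) (4,5)] -> total=14
Click 2 (2,3) count=1: revealed 0 new [(none)] -> total=14
Click 3 (1,4) count=3: revealed 0 new [(none)] -> total=14
Click 4 (2,5) count=0: revealed 0 new [(none)] -> total=14

Answer: ......
....##
..####
..####
..####
......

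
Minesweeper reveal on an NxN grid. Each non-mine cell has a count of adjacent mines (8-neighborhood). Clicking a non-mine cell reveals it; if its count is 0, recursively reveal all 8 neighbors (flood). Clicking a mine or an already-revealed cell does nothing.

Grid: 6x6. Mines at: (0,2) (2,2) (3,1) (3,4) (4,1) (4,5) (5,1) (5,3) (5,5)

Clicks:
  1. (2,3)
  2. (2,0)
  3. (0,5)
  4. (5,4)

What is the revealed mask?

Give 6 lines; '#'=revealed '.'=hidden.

Answer: ...###
...###
#..###
......
......
....#.

Derivation:
Click 1 (2,3) count=2: revealed 1 new [(2,3)] -> total=1
Click 2 (2,0) count=1: revealed 1 new [(2,0)] -> total=2
Click 3 (0,5) count=0: revealed 8 new [(0,3) (0,4) (0,5) (1,3) (1,4) (1,5) (2,4) (2,5)] -> total=10
Click 4 (5,4) count=3: revealed 1 new [(5,4)] -> total=11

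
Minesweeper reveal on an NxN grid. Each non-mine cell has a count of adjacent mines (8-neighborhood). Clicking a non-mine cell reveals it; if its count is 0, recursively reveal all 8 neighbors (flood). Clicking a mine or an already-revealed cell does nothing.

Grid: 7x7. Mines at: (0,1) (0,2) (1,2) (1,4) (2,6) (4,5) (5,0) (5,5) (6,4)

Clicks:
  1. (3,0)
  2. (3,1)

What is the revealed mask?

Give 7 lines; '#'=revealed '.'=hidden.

Click 1 (3,0) count=0: revealed 24 new [(1,0) (1,1) (2,0) (2,1) (2,2) (2,3) (2,4) (3,0) (3,1) (3,2) (3,3) (3,4) (4,0) (4,1) (4,2) (4,3) (4,4) (5,1) (5,2) (5,3) (5,4) (6,1) (6,2) (6,3)] -> total=24
Click 2 (3,1) count=0: revealed 0 new [(none)] -> total=24

Answer: .......
##.....
#####..
#####..
#####..
.####..
.###...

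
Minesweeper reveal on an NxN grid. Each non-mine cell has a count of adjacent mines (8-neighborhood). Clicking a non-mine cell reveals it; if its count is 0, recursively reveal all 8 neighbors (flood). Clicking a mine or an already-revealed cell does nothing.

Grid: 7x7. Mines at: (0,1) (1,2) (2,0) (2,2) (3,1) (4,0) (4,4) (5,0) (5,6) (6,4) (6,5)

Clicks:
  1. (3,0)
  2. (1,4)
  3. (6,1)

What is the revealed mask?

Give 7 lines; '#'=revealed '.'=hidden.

Click 1 (3,0) count=3: revealed 1 new [(3,0)] -> total=1
Click 2 (1,4) count=0: revealed 18 new [(0,3) (0,4) (0,5) (0,6) (1,3) (1,4) (1,5) (1,6) (2,3) (2,4) (2,5) (2,6) (3,3) (3,4) (3,5) (3,6) (4,5) (4,6)] -> total=19
Click 3 (6,1) count=1: revealed 1 new [(6,1)] -> total=20

Answer: ...####
...####
...####
#..####
.....##
.......
.#.....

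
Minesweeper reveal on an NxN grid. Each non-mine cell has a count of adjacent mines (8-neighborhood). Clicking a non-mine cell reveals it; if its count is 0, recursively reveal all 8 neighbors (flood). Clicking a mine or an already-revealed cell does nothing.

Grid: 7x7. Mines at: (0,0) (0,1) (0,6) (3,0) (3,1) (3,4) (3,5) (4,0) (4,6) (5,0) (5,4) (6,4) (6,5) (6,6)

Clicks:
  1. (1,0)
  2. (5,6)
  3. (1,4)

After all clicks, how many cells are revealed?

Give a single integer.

Click 1 (1,0) count=2: revealed 1 new [(1,0)] -> total=1
Click 2 (5,6) count=3: revealed 1 new [(5,6)] -> total=2
Click 3 (1,4) count=0: revealed 12 new [(0,2) (0,3) (0,4) (0,5) (1,2) (1,3) (1,4) (1,5) (2,2) (2,3) (2,4) (2,5)] -> total=14

Answer: 14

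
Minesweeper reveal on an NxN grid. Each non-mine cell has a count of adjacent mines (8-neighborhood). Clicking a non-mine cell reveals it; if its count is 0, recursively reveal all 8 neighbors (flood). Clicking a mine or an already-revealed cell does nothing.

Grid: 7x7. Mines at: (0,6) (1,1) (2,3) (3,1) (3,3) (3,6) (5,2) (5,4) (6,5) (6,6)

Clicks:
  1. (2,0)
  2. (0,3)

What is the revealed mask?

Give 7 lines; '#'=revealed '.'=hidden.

Answer: ..####.
..####.
#......
.......
.......
.......
.......

Derivation:
Click 1 (2,0) count=2: revealed 1 new [(2,0)] -> total=1
Click 2 (0,3) count=0: revealed 8 new [(0,2) (0,3) (0,4) (0,5) (1,2) (1,3) (1,4) (1,5)] -> total=9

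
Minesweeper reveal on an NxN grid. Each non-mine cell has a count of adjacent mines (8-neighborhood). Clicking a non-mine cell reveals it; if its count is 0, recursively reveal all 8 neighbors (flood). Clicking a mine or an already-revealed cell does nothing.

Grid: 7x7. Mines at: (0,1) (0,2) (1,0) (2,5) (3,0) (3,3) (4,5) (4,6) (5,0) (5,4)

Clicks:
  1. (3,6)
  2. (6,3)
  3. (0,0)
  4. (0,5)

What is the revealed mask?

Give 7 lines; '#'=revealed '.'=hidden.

Answer: #..####
...####
.......
......#
.......
.......
...#...

Derivation:
Click 1 (3,6) count=3: revealed 1 new [(3,6)] -> total=1
Click 2 (6,3) count=1: revealed 1 new [(6,3)] -> total=2
Click 3 (0,0) count=2: revealed 1 new [(0,0)] -> total=3
Click 4 (0,5) count=0: revealed 8 new [(0,3) (0,4) (0,5) (0,6) (1,3) (1,4) (1,5) (1,6)] -> total=11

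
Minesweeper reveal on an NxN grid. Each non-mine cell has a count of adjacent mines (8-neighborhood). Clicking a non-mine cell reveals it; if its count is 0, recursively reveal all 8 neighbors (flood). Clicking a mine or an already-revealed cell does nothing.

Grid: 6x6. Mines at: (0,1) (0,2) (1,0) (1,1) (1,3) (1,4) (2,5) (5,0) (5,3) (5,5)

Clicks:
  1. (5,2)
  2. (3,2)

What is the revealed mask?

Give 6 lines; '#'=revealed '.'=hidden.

Answer: ......
......
#####.
#####.
#####.
..#...

Derivation:
Click 1 (5,2) count=1: revealed 1 new [(5,2)] -> total=1
Click 2 (3,2) count=0: revealed 15 new [(2,0) (2,1) (2,2) (2,3) (2,4) (3,0) (3,1) (3,2) (3,3) (3,4) (4,0) (4,1) (4,2) (4,3) (4,4)] -> total=16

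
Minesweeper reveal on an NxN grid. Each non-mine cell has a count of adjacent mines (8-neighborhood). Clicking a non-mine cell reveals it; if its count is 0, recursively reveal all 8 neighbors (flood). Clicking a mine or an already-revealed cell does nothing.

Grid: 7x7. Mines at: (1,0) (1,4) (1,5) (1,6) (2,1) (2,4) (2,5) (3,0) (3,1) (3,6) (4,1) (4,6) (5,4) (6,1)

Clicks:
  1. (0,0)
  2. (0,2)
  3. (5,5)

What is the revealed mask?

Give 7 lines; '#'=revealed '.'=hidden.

Answer: ####...
.###...
.......
.......
.......
.....#.
.......

Derivation:
Click 1 (0,0) count=1: revealed 1 new [(0,0)] -> total=1
Click 2 (0,2) count=0: revealed 6 new [(0,1) (0,2) (0,3) (1,1) (1,2) (1,3)] -> total=7
Click 3 (5,5) count=2: revealed 1 new [(5,5)] -> total=8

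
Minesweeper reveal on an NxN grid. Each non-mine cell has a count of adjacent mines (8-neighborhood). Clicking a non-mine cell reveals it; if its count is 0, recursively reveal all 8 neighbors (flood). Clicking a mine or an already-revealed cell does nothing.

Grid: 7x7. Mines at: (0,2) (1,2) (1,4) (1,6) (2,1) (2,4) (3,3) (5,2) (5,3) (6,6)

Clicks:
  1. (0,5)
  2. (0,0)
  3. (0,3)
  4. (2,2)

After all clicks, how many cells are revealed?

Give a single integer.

Click 1 (0,5) count=2: revealed 1 new [(0,5)] -> total=1
Click 2 (0,0) count=0: revealed 4 new [(0,0) (0,1) (1,0) (1,1)] -> total=5
Click 3 (0,3) count=3: revealed 1 new [(0,3)] -> total=6
Click 4 (2,2) count=3: revealed 1 new [(2,2)] -> total=7

Answer: 7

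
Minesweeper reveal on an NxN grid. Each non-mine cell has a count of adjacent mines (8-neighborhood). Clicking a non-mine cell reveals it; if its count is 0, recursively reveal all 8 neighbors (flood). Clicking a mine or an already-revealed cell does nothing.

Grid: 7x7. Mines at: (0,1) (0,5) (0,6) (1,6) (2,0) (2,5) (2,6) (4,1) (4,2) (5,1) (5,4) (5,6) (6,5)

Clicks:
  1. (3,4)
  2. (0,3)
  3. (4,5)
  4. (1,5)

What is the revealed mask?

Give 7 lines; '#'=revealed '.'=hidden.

Answer: ..###..
.#####.
.####..
.####..
.....#.
.......
.......

Derivation:
Click 1 (3,4) count=1: revealed 1 new [(3,4)] -> total=1
Click 2 (0,3) count=0: revealed 14 new [(0,2) (0,3) (0,4) (1,1) (1,2) (1,3) (1,4) (2,1) (2,2) (2,3) (2,4) (3,1) (3,2) (3,3)] -> total=15
Click 3 (4,5) count=2: revealed 1 new [(4,5)] -> total=16
Click 4 (1,5) count=5: revealed 1 new [(1,5)] -> total=17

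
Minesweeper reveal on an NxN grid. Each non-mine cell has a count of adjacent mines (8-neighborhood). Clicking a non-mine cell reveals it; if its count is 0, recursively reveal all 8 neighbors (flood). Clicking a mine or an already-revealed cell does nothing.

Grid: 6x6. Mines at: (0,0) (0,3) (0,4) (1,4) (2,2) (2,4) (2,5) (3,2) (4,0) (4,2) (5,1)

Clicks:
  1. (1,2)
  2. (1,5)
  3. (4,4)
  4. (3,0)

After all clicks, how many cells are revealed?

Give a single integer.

Click 1 (1,2) count=2: revealed 1 new [(1,2)] -> total=1
Click 2 (1,5) count=4: revealed 1 new [(1,5)] -> total=2
Click 3 (4,4) count=0: revealed 9 new [(3,3) (3,4) (3,5) (4,3) (4,4) (4,5) (5,3) (5,4) (5,5)] -> total=11
Click 4 (3,0) count=1: revealed 1 new [(3,0)] -> total=12

Answer: 12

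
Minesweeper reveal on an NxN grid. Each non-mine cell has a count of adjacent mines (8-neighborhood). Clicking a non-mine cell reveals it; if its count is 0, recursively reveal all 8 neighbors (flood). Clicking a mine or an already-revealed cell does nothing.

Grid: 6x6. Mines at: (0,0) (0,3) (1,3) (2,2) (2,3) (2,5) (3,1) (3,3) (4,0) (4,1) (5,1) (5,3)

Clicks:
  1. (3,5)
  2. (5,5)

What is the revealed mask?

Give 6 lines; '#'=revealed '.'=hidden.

Answer: ......
......
......
....##
....##
....##

Derivation:
Click 1 (3,5) count=1: revealed 1 new [(3,5)] -> total=1
Click 2 (5,5) count=0: revealed 5 new [(3,4) (4,4) (4,5) (5,4) (5,5)] -> total=6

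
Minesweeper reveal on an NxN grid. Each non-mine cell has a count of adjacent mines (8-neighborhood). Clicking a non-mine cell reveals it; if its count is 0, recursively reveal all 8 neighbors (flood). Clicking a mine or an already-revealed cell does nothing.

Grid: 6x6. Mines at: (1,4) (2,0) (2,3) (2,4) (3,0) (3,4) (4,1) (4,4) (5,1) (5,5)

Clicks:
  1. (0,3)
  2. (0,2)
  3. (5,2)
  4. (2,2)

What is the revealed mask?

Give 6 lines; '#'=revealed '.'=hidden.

Answer: ####..
####..
..#...
......
......
..#...

Derivation:
Click 1 (0,3) count=1: revealed 1 new [(0,3)] -> total=1
Click 2 (0,2) count=0: revealed 7 new [(0,0) (0,1) (0,2) (1,0) (1,1) (1,2) (1,3)] -> total=8
Click 3 (5,2) count=2: revealed 1 new [(5,2)] -> total=9
Click 4 (2,2) count=1: revealed 1 new [(2,2)] -> total=10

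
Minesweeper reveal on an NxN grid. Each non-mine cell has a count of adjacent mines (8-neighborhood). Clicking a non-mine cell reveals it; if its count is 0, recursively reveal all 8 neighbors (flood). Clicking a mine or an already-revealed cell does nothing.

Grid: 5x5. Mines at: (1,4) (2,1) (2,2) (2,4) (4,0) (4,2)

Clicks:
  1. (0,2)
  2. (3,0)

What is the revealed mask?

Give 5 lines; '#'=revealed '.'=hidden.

Answer: ####.
####.
.....
#....
.....

Derivation:
Click 1 (0,2) count=0: revealed 8 new [(0,0) (0,1) (0,2) (0,3) (1,0) (1,1) (1,2) (1,3)] -> total=8
Click 2 (3,0) count=2: revealed 1 new [(3,0)] -> total=9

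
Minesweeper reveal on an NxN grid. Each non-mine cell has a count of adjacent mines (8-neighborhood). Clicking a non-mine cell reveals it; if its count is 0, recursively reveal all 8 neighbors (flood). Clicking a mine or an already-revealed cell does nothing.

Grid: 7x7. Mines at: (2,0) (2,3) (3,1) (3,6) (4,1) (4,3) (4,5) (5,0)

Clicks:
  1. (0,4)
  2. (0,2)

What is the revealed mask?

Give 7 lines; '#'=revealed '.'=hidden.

Answer: #######
#######
....###
.......
.......
.......
.......

Derivation:
Click 1 (0,4) count=0: revealed 17 new [(0,0) (0,1) (0,2) (0,3) (0,4) (0,5) (0,6) (1,0) (1,1) (1,2) (1,3) (1,4) (1,5) (1,6) (2,4) (2,5) (2,6)] -> total=17
Click 2 (0,2) count=0: revealed 0 new [(none)] -> total=17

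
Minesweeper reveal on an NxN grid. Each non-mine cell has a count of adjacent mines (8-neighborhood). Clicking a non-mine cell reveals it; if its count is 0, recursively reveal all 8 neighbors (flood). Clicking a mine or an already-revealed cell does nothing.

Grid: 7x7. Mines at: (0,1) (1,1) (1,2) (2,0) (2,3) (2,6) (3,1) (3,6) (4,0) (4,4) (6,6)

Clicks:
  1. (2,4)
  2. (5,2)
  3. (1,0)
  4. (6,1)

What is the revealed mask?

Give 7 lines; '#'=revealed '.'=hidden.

Click 1 (2,4) count=1: revealed 1 new [(2,4)] -> total=1
Click 2 (5,2) count=0: revealed 15 new [(4,1) (4,2) (4,3) (5,0) (5,1) (5,2) (5,3) (5,4) (5,5) (6,0) (6,1) (6,2) (6,3) (6,4) (6,5)] -> total=16
Click 3 (1,0) count=3: revealed 1 new [(1,0)] -> total=17
Click 4 (6,1) count=0: revealed 0 new [(none)] -> total=17

Answer: .......
#......
....#..
.......
.###...
######.
######.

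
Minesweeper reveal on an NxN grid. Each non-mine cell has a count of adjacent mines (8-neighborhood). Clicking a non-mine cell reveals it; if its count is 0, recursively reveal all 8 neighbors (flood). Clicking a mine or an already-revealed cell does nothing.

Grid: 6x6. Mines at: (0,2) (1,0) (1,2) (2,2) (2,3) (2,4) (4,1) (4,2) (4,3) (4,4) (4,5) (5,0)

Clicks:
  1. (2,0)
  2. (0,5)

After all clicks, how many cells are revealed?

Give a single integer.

Answer: 7

Derivation:
Click 1 (2,0) count=1: revealed 1 new [(2,0)] -> total=1
Click 2 (0,5) count=0: revealed 6 new [(0,3) (0,4) (0,5) (1,3) (1,4) (1,5)] -> total=7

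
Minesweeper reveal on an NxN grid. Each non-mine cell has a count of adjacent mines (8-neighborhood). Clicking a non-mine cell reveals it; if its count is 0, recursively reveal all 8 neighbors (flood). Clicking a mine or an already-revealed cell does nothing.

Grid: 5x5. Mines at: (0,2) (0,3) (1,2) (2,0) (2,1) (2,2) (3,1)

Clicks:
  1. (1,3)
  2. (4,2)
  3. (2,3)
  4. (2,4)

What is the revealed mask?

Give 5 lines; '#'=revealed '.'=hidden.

Answer: .....
...##
...##
..###
..###

Derivation:
Click 1 (1,3) count=4: revealed 1 new [(1,3)] -> total=1
Click 2 (4,2) count=1: revealed 1 new [(4,2)] -> total=2
Click 3 (2,3) count=2: revealed 1 new [(2,3)] -> total=3
Click 4 (2,4) count=0: revealed 7 new [(1,4) (2,4) (3,2) (3,3) (3,4) (4,3) (4,4)] -> total=10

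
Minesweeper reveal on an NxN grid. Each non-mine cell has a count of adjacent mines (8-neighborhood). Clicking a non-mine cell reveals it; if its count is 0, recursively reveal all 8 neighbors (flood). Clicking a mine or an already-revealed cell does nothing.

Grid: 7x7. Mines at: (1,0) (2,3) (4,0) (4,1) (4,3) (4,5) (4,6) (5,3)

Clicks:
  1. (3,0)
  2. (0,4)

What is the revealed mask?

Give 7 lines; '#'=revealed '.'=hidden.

Click 1 (3,0) count=2: revealed 1 new [(3,0)] -> total=1
Click 2 (0,4) count=0: revealed 18 new [(0,1) (0,2) (0,3) (0,4) (0,5) (0,6) (1,1) (1,2) (1,3) (1,4) (1,5) (1,6) (2,4) (2,5) (2,6) (3,4) (3,5) (3,6)] -> total=19

Answer: .######
.######
....###
#...###
.......
.......
.......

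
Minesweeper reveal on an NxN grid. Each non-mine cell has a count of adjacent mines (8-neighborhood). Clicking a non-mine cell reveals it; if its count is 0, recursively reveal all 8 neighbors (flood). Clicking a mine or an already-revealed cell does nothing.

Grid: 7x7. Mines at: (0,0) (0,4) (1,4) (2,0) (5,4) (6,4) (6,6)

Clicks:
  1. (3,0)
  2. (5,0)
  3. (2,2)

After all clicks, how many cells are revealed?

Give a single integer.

Click 1 (3,0) count=1: revealed 1 new [(3,0)] -> total=1
Click 2 (5,0) count=0: revealed 39 new [(0,1) (0,2) (0,3) (0,5) (0,6) (1,1) (1,2) (1,3) (1,5) (1,6) (2,1) (2,2) (2,3) (2,4) (2,5) (2,6) (3,1) (3,2) (3,3) (3,4) (3,5) (3,6) (4,0) (4,1) (4,2) (4,3) (4,4) (4,5) (4,6) (5,0) (5,1) (5,2) (5,3) (5,5) (5,6) (6,0) (6,1) (6,2) (6,3)] -> total=40
Click 3 (2,2) count=0: revealed 0 new [(none)] -> total=40

Answer: 40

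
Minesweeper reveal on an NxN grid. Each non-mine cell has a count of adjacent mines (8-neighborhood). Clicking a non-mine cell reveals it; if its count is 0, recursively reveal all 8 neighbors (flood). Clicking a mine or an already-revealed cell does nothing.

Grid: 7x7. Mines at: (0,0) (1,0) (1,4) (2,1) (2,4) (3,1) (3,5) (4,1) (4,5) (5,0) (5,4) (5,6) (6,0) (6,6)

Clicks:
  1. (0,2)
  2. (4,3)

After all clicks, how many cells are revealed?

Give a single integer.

Click 1 (0,2) count=0: revealed 6 new [(0,1) (0,2) (0,3) (1,1) (1,2) (1,3)] -> total=6
Click 2 (4,3) count=1: revealed 1 new [(4,3)] -> total=7

Answer: 7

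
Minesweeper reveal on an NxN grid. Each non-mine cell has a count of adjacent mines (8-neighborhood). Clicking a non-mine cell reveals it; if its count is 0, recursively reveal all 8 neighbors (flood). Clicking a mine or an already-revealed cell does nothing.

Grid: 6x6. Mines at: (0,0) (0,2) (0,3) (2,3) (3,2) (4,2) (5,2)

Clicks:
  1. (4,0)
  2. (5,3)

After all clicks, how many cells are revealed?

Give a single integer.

Click 1 (4,0) count=0: revealed 10 new [(1,0) (1,1) (2,0) (2,1) (3,0) (3,1) (4,0) (4,1) (5,0) (5,1)] -> total=10
Click 2 (5,3) count=2: revealed 1 new [(5,3)] -> total=11

Answer: 11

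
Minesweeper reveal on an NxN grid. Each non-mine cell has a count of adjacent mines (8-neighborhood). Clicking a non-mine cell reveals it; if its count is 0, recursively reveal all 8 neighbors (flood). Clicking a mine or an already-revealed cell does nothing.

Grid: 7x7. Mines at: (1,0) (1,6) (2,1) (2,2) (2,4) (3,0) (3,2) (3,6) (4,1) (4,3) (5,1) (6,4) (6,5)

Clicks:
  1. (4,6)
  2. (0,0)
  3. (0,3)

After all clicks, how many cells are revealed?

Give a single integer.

Answer: 12

Derivation:
Click 1 (4,6) count=1: revealed 1 new [(4,6)] -> total=1
Click 2 (0,0) count=1: revealed 1 new [(0,0)] -> total=2
Click 3 (0,3) count=0: revealed 10 new [(0,1) (0,2) (0,3) (0,4) (0,5) (1,1) (1,2) (1,3) (1,4) (1,5)] -> total=12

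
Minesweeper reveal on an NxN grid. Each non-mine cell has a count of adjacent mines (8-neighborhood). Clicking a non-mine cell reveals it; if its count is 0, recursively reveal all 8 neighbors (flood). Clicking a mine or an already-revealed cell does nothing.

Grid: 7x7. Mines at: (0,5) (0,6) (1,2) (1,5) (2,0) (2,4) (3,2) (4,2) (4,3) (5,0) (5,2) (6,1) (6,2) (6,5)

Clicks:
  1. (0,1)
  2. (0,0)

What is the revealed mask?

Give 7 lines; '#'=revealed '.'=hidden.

Click 1 (0,1) count=1: revealed 1 new [(0,1)] -> total=1
Click 2 (0,0) count=0: revealed 3 new [(0,0) (1,0) (1,1)] -> total=4

Answer: ##.....
##.....
.......
.......
.......
.......
.......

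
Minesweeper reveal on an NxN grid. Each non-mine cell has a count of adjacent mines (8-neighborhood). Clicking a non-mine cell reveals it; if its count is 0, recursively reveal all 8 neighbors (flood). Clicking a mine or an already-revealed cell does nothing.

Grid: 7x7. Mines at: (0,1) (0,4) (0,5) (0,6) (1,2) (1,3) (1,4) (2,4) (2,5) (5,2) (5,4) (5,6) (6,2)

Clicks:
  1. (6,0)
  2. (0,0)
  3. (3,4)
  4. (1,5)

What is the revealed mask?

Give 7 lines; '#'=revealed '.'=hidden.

Answer: #......
##...#.
####...
#####..
####...
##.....
##.....

Derivation:
Click 1 (6,0) count=0: revealed 18 new [(1,0) (1,1) (2,0) (2,1) (2,2) (2,3) (3,0) (3,1) (3,2) (3,3) (4,0) (4,1) (4,2) (4,3) (5,0) (5,1) (6,0) (6,1)] -> total=18
Click 2 (0,0) count=1: revealed 1 new [(0,0)] -> total=19
Click 3 (3,4) count=2: revealed 1 new [(3,4)] -> total=20
Click 4 (1,5) count=6: revealed 1 new [(1,5)] -> total=21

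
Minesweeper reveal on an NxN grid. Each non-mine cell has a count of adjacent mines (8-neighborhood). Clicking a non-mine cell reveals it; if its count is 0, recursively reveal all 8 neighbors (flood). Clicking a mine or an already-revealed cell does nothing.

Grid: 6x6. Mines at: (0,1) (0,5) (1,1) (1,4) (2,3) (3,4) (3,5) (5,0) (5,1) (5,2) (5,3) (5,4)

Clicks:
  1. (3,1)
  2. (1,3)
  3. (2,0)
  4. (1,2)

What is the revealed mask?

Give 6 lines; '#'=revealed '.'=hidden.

Click 1 (3,1) count=0: revealed 9 new [(2,0) (2,1) (2,2) (3,0) (3,1) (3,2) (4,0) (4,1) (4,2)] -> total=9
Click 2 (1,3) count=2: revealed 1 new [(1,3)] -> total=10
Click 3 (2,0) count=1: revealed 0 new [(none)] -> total=10
Click 4 (1,2) count=3: revealed 1 new [(1,2)] -> total=11

Answer: ......
..##..
###...
###...
###...
......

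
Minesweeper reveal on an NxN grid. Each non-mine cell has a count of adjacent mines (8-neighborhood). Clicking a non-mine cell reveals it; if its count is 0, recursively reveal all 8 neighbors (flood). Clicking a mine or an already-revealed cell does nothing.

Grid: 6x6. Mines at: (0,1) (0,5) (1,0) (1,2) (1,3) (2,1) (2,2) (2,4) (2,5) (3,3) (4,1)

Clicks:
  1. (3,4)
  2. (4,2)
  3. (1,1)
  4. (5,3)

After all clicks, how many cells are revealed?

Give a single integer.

Answer: 11

Derivation:
Click 1 (3,4) count=3: revealed 1 new [(3,4)] -> total=1
Click 2 (4,2) count=2: revealed 1 new [(4,2)] -> total=2
Click 3 (1,1) count=5: revealed 1 new [(1,1)] -> total=3
Click 4 (5,3) count=0: revealed 8 new [(3,5) (4,3) (4,4) (4,5) (5,2) (5,3) (5,4) (5,5)] -> total=11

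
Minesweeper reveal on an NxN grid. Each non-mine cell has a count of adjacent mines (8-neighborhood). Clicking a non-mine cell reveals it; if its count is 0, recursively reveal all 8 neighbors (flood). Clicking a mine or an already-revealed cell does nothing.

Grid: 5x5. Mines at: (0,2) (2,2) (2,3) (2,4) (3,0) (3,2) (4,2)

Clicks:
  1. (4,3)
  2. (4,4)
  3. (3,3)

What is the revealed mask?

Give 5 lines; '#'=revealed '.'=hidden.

Click 1 (4,3) count=2: revealed 1 new [(4,3)] -> total=1
Click 2 (4,4) count=0: revealed 3 new [(3,3) (3,4) (4,4)] -> total=4
Click 3 (3,3) count=5: revealed 0 new [(none)] -> total=4

Answer: .....
.....
.....
...##
...##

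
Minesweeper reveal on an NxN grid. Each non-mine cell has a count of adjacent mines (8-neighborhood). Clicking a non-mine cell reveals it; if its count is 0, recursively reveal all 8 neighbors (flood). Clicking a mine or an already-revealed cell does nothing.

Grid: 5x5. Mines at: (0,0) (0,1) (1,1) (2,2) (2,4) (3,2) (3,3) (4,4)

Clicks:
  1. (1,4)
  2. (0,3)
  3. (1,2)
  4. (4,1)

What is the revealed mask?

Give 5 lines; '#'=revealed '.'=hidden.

Click 1 (1,4) count=1: revealed 1 new [(1,4)] -> total=1
Click 2 (0,3) count=0: revealed 5 new [(0,2) (0,3) (0,4) (1,2) (1,3)] -> total=6
Click 3 (1,2) count=3: revealed 0 new [(none)] -> total=6
Click 4 (4,1) count=1: revealed 1 new [(4,1)] -> total=7

Answer: ..###
..###
.....
.....
.#...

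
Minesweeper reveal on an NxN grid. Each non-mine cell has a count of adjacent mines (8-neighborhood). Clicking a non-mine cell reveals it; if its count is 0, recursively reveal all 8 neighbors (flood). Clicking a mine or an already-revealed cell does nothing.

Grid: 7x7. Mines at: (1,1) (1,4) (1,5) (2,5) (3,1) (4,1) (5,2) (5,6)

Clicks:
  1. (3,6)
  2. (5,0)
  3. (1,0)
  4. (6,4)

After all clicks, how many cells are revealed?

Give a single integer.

Answer: 20

Derivation:
Click 1 (3,6) count=1: revealed 1 new [(3,6)] -> total=1
Click 2 (5,0) count=1: revealed 1 new [(5,0)] -> total=2
Click 3 (1,0) count=1: revealed 1 new [(1,0)] -> total=3
Click 4 (6,4) count=0: revealed 17 new [(2,2) (2,3) (2,4) (3,2) (3,3) (3,4) (3,5) (4,2) (4,3) (4,4) (4,5) (5,3) (5,4) (5,5) (6,3) (6,4) (6,5)] -> total=20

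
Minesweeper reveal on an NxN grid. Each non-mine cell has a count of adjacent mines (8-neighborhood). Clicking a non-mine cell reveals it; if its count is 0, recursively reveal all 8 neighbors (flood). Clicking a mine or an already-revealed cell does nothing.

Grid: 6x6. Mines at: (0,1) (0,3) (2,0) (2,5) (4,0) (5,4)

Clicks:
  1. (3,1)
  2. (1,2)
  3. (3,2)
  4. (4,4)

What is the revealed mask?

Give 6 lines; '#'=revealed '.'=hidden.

Answer: ......
.####.
.####.
.####.
.####.
.###..

Derivation:
Click 1 (3,1) count=2: revealed 1 new [(3,1)] -> total=1
Click 2 (1,2) count=2: revealed 1 new [(1,2)] -> total=2
Click 3 (3,2) count=0: revealed 17 new [(1,1) (1,3) (1,4) (2,1) (2,2) (2,3) (2,4) (3,2) (3,3) (3,4) (4,1) (4,2) (4,3) (4,4) (5,1) (5,2) (5,3)] -> total=19
Click 4 (4,4) count=1: revealed 0 new [(none)] -> total=19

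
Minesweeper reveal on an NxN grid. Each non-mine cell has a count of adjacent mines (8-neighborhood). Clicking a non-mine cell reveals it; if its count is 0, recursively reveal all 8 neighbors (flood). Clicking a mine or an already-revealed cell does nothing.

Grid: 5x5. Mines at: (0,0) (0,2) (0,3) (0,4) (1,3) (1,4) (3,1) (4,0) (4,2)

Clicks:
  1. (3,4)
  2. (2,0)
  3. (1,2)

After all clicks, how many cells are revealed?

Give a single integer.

Click 1 (3,4) count=0: revealed 6 new [(2,3) (2,4) (3,3) (3,4) (4,3) (4,4)] -> total=6
Click 2 (2,0) count=1: revealed 1 new [(2,0)] -> total=7
Click 3 (1,2) count=3: revealed 1 new [(1,2)] -> total=8

Answer: 8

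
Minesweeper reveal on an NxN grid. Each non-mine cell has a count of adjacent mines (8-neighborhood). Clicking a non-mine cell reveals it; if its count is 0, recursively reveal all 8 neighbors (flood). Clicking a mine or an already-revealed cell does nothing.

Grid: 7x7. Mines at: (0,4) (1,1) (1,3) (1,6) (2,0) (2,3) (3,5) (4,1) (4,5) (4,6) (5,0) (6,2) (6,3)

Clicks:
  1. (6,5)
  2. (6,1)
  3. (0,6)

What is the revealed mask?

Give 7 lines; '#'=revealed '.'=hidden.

Click 1 (6,5) count=0: revealed 6 new [(5,4) (5,5) (5,6) (6,4) (6,5) (6,6)] -> total=6
Click 2 (6,1) count=2: revealed 1 new [(6,1)] -> total=7
Click 3 (0,6) count=1: revealed 1 new [(0,6)] -> total=8

Answer: ......#
.......
.......
.......
.......
....###
.#..###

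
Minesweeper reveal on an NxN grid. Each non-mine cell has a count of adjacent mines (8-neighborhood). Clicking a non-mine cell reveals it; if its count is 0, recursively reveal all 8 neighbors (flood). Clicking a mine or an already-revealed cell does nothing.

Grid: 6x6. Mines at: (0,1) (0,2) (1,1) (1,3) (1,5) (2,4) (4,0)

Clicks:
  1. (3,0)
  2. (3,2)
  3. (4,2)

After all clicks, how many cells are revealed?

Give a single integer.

Answer: 19

Derivation:
Click 1 (3,0) count=1: revealed 1 new [(3,0)] -> total=1
Click 2 (3,2) count=0: revealed 18 new [(2,1) (2,2) (2,3) (3,1) (3,2) (3,3) (3,4) (3,5) (4,1) (4,2) (4,3) (4,4) (4,5) (5,1) (5,2) (5,3) (5,4) (5,5)] -> total=19
Click 3 (4,2) count=0: revealed 0 new [(none)] -> total=19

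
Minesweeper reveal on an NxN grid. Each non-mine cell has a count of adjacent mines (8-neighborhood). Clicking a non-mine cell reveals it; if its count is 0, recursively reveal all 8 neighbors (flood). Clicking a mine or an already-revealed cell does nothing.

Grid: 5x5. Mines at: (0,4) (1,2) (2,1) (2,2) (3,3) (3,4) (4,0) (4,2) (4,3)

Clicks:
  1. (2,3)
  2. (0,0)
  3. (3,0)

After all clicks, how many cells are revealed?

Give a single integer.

Click 1 (2,3) count=4: revealed 1 new [(2,3)] -> total=1
Click 2 (0,0) count=0: revealed 4 new [(0,0) (0,1) (1,0) (1,1)] -> total=5
Click 3 (3,0) count=2: revealed 1 new [(3,0)] -> total=6

Answer: 6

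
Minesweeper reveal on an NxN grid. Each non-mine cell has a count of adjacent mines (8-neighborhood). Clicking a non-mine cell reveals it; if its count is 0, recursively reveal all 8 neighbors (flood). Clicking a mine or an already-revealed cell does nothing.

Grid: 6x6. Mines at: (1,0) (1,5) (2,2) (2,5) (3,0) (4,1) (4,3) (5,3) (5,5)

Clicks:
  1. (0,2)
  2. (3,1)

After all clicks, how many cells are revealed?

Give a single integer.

Click 1 (0,2) count=0: revealed 8 new [(0,1) (0,2) (0,3) (0,4) (1,1) (1,2) (1,3) (1,4)] -> total=8
Click 2 (3,1) count=3: revealed 1 new [(3,1)] -> total=9

Answer: 9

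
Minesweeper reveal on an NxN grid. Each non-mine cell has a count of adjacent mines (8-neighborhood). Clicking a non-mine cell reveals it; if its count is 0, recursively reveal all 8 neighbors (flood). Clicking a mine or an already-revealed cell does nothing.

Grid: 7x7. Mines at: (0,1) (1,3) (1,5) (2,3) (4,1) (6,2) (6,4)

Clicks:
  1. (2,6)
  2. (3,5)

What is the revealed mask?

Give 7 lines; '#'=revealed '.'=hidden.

Answer: .......
.......
....###
..#####
..#####
..#####
.....##

Derivation:
Click 1 (2,6) count=1: revealed 1 new [(2,6)] -> total=1
Click 2 (3,5) count=0: revealed 19 new [(2,4) (2,5) (3,2) (3,3) (3,4) (3,5) (3,6) (4,2) (4,3) (4,4) (4,5) (4,6) (5,2) (5,3) (5,4) (5,5) (5,6) (6,5) (6,6)] -> total=20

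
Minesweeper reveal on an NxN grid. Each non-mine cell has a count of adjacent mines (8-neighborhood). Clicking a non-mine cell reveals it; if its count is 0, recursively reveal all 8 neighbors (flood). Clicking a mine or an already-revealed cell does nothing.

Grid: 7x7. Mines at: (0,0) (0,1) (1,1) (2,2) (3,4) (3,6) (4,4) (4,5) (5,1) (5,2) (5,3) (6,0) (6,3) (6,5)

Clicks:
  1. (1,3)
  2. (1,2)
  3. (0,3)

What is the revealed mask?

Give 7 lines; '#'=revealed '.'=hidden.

Click 1 (1,3) count=1: revealed 1 new [(1,3)] -> total=1
Click 2 (1,2) count=3: revealed 1 new [(1,2)] -> total=2
Click 3 (0,3) count=0: revealed 12 new [(0,2) (0,3) (0,4) (0,5) (0,6) (1,4) (1,5) (1,6) (2,3) (2,4) (2,5) (2,6)] -> total=14

Answer: ..#####
..#####
...####
.......
.......
.......
.......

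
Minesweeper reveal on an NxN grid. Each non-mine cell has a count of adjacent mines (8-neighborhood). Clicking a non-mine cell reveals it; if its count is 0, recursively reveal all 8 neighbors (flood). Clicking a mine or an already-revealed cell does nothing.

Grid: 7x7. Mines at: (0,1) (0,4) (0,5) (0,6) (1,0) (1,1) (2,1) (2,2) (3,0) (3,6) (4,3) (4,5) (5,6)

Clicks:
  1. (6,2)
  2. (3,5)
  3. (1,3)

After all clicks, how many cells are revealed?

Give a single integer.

Click 1 (6,2) count=0: revealed 15 new [(4,0) (4,1) (4,2) (5,0) (5,1) (5,2) (5,3) (5,4) (5,5) (6,0) (6,1) (6,2) (6,3) (6,4) (6,5)] -> total=15
Click 2 (3,5) count=2: revealed 1 new [(3,5)] -> total=16
Click 3 (1,3) count=2: revealed 1 new [(1,3)] -> total=17

Answer: 17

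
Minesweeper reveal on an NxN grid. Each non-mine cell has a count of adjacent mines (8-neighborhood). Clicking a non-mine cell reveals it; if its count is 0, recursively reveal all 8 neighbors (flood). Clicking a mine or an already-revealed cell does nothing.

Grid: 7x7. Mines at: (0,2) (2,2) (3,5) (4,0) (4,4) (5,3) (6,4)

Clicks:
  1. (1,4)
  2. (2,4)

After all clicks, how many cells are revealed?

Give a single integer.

Click 1 (1,4) count=0: revealed 12 new [(0,3) (0,4) (0,5) (0,6) (1,3) (1,4) (1,5) (1,6) (2,3) (2,4) (2,5) (2,6)] -> total=12
Click 2 (2,4) count=1: revealed 0 new [(none)] -> total=12

Answer: 12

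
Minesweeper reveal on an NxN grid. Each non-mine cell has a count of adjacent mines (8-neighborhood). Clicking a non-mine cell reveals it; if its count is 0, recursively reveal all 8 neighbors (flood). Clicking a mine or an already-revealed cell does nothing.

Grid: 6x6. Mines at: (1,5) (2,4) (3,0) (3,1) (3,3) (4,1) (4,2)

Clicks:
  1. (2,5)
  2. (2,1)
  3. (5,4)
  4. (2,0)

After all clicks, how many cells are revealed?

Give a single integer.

Click 1 (2,5) count=2: revealed 1 new [(2,5)] -> total=1
Click 2 (2,1) count=2: revealed 1 new [(2,1)] -> total=2
Click 3 (5,4) count=0: revealed 8 new [(3,4) (3,5) (4,3) (4,4) (4,5) (5,3) (5,4) (5,5)] -> total=10
Click 4 (2,0) count=2: revealed 1 new [(2,0)] -> total=11

Answer: 11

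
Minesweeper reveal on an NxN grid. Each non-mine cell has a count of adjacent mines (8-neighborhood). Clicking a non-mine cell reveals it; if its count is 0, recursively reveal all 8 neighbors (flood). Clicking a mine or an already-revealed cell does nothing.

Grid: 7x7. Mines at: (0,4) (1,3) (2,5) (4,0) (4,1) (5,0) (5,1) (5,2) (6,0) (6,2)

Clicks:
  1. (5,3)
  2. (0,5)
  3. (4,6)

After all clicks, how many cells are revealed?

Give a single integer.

Answer: 22

Derivation:
Click 1 (5,3) count=2: revealed 1 new [(5,3)] -> total=1
Click 2 (0,5) count=1: revealed 1 new [(0,5)] -> total=2
Click 3 (4,6) count=0: revealed 20 new [(2,2) (2,3) (2,4) (3,2) (3,3) (3,4) (3,5) (3,6) (4,2) (4,3) (4,4) (4,5) (4,6) (5,4) (5,5) (5,6) (6,3) (6,4) (6,5) (6,6)] -> total=22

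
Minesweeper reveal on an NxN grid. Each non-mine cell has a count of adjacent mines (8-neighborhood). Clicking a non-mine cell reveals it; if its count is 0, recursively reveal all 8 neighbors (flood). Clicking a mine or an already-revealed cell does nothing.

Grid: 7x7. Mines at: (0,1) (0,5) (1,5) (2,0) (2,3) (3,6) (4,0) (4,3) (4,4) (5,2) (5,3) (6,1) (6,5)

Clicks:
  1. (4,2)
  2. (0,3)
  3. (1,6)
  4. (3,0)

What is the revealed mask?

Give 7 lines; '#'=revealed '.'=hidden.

Answer: ..###..
..###.#
.......
#......
..#....
.......
.......

Derivation:
Click 1 (4,2) count=3: revealed 1 new [(4,2)] -> total=1
Click 2 (0,3) count=0: revealed 6 new [(0,2) (0,3) (0,4) (1,2) (1,3) (1,4)] -> total=7
Click 3 (1,6) count=2: revealed 1 new [(1,6)] -> total=8
Click 4 (3,0) count=2: revealed 1 new [(3,0)] -> total=9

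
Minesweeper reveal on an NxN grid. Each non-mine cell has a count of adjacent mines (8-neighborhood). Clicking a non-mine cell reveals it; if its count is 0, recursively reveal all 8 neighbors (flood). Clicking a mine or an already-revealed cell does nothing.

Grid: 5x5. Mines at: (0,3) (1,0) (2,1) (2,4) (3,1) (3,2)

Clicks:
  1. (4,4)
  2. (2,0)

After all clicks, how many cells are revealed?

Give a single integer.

Answer: 5

Derivation:
Click 1 (4,4) count=0: revealed 4 new [(3,3) (3,4) (4,3) (4,4)] -> total=4
Click 2 (2,0) count=3: revealed 1 new [(2,0)] -> total=5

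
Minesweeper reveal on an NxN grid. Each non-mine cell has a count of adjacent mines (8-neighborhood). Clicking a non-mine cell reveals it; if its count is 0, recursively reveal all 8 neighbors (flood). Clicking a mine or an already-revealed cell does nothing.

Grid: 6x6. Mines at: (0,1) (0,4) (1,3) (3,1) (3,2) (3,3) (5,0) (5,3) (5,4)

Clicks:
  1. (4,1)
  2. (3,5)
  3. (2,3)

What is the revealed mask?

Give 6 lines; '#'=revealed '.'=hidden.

Click 1 (4,1) count=3: revealed 1 new [(4,1)] -> total=1
Click 2 (3,5) count=0: revealed 8 new [(1,4) (1,5) (2,4) (2,5) (3,4) (3,5) (4,4) (4,5)] -> total=9
Click 3 (2,3) count=3: revealed 1 new [(2,3)] -> total=10

Answer: ......
....##
...###
....##
.#..##
......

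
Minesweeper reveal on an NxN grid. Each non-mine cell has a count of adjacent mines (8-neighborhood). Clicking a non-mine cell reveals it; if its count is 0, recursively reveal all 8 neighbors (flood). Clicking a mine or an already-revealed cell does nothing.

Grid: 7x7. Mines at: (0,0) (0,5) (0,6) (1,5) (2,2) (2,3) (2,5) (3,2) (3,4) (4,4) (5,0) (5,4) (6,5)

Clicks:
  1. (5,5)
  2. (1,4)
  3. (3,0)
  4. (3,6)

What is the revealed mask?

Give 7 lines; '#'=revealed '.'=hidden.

Click 1 (5,5) count=3: revealed 1 new [(5,5)] -> total=1
Click 2 (1,4) count=4: revealed 1 new [(1,4)] -> total=2
Click 3 (3,0) count=0: revealed 8 new [(1,0) (1,1) (2,0) (2,1) (3,0) (3,1) (4,0) (4,1)] -> total=10
Click 4 (3,6) count=1: revealed 1 new [(3,6)] -> total=11

Answer: .......
##..#..
##.....
##....#
##.....
.....#.
.......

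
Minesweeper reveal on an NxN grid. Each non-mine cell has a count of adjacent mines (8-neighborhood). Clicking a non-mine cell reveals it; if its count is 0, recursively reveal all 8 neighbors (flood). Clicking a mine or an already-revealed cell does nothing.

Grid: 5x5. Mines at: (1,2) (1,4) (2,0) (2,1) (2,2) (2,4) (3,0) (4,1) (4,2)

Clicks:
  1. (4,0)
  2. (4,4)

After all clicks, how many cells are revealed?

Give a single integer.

Click 1 (4,0) count=2: revealed 1 new [(4,0)] -> total=1
Click 2 (4,4) count=0: revealed 4 new [(3,3) (3,4) (4,3) (4,4)] -> total=5

Answer: 5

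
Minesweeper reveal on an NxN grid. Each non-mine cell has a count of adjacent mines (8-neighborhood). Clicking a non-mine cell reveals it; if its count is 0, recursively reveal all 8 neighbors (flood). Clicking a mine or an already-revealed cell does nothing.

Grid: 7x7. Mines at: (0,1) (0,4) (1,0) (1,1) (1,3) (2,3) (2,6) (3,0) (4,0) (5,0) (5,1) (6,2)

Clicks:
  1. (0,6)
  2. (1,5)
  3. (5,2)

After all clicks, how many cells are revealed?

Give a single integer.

Click 1 (0,6) count=0: revealed 4 new [(0,5) (0,6) (1,5) (1,6)] -> total=4
Click 2 (1,5) count=2: revealed 0 new [(none)] -> total=4
Click 3 (5,2) count=2: revealed 1 new [(5,2)] -> total=5

Answer: 5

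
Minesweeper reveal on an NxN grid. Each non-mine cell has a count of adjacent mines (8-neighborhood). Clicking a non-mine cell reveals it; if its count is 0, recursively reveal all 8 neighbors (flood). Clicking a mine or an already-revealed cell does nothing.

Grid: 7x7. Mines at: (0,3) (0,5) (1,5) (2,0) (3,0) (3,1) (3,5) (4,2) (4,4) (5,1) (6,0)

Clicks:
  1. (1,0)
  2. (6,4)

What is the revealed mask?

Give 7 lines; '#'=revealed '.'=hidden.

Answer: .......
#......
.......
.......
.....##
..#####
..#####

Derivation:
Click 1 (1,0) count=1: revealed 1 new [(1,0)] -> total=1
Click 2 (6,4) count=0: revealed 12 new [(4,5) (4,6) (5,2) (5,3) (5,4) (5,5) (5,6) (6,2) (6,3) (6,4) (6,5) (6,6)] -> total=13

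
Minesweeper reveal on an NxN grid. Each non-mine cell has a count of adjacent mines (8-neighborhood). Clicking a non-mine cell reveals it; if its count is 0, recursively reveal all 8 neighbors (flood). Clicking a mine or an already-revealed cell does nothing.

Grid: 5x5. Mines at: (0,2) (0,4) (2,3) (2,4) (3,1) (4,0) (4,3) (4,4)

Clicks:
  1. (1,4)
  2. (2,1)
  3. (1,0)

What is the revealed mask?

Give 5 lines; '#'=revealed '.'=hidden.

Answer: ##...
##..#
##...
.....
.....

Derivation:
Click 1 (1,4) count=3: revealed 1 new [(1,4)] -> total=1
Click 2 (2,1) count=1: revealed 1 new [(2,1)] -> total=2
Click 3 (1,0) count=0: revealed 5 new [(0,0) (0,1) (1,0) (1,1) (2,0)] -> total=7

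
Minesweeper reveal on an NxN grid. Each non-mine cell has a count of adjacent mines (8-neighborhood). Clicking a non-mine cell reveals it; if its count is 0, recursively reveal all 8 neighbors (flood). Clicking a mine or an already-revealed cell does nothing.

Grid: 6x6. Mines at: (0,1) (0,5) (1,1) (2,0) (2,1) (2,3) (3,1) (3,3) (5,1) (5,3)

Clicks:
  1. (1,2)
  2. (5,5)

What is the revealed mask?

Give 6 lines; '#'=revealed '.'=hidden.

Answer: ......
..#.##
....##
....##
....##
....##

Derivation:
Click 1 (1,2) count=4: revealed 1 new [(1,2)] -> total=1
Click 2 (5,5) count=0: revealed 10 new [(1,4) (1,5) (2,4) (2,5) (3,4) (3,5) (4,4) (4,5) (5,4) (5,5)] -> total=11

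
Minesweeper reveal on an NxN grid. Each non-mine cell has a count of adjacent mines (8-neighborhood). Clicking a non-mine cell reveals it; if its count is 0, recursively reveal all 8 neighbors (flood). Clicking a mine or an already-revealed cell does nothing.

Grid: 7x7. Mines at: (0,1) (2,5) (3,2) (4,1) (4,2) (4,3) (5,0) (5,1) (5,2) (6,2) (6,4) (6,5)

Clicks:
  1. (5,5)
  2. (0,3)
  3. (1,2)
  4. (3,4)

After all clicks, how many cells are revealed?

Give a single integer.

Answer: 15

Derivation:
Click 1 (5,5) count=2: revealed 1 new [(5,5)] -> total=1
Click 2 (0,3) count=0: revealed 13 new [(0,2) (0,3) (0,4) (0,5) (0,6) (1,2) (1,3) (1,4) (1,5) (1,6) (2,2) (2,3) (2,4)] -> total=14
Click 3 (1,2) count=1: revealed 0 new [(none)] -> total=14
Click 4 (3,4) count=2: revealed 1 new [(3,4)] -> total=15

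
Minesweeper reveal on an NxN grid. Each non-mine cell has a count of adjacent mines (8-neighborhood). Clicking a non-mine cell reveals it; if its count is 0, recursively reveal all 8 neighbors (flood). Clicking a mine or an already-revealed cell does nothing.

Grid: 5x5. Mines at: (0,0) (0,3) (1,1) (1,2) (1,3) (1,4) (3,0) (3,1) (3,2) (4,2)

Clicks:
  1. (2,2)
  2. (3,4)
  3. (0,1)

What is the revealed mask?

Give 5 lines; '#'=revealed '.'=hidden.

Answer: .#...
.....
..###
...##
...##

Derivation:
Click 1 (2,2) count=5: revealed 1 new [(2,2)] -> total=1
Click 2 (3,4) count=0: revealed 6 new [(2,3) (2,4) (3,3) (3,4) (4,3) (4,4)] -> total=7
Click 3 (0,1) count=3: revealed 1 new [(0,1)] -> total=8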